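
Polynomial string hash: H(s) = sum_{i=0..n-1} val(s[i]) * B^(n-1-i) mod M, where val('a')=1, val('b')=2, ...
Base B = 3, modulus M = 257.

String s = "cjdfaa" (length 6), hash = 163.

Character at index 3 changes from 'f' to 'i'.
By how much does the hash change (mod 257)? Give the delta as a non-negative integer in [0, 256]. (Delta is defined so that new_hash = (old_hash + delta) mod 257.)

Delta formula: (val(new) - val(old)) * B^(n-1-k) mod M
  val('i') - val('f') = 9 - 6 = 3
  B^(n-1-k) = 3^2 mod 257 = 9
  Delta = 3 * 9 mod 257 = 27

Answer: 27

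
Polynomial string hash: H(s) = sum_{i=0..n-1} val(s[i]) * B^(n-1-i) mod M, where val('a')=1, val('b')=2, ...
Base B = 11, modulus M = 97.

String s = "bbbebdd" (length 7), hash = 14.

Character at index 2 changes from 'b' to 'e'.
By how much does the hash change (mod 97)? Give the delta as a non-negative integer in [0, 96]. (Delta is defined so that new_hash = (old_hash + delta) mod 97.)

Delta formula: (val(new) - val(old)) * B^(n-1-k) mod M
  val('e') - val('b') = 5 - 2 = 3
  B^(n-1-k) = 11^4 mod 97 = 91
  Delta = 3 * 91 mod 97 = 79

Answer: 79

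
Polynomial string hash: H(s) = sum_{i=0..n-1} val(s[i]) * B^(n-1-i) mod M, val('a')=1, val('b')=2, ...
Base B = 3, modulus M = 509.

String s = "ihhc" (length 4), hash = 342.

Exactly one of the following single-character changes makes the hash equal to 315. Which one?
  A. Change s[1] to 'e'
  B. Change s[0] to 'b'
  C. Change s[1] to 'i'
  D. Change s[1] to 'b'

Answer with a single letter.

Option A: s[1]='h'->'e', delta=(5-8)*3^2 mod 509 = 482, hash=342+482 mod 509 = 315 <-- target
Option B: s[0]='i'->'b', delta=(2-9)*3^3 mod 509 = 320, hash=342+320 mod 509 = 153
Option C: s[1]='h'->'i', delta=(9-8)*3^2 mod 509 = 9, hash=342+9 mod 509 = 351
Option D: s[1]='h'->'b', delta=(2-8)*3^2 mod 509 = 455, hash=342+455 mod 509 = 288

Answer: A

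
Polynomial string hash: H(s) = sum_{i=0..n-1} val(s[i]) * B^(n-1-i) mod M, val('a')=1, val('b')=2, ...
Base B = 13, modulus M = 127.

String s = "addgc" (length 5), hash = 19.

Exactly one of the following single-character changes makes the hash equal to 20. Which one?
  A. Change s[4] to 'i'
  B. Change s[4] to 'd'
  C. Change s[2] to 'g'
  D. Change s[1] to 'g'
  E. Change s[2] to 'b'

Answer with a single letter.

Option A: s[4]='c'->'i', delta=(9-3)*13^0 mod 127 = 6, hash=19+6 mod 127 = 25
Option B: s[4]='c'->'d', delta=(4-3)*13^0 mod 127 = 1, hash=19+1 mod 127 = 20 <-- target
Option C: s[2]='d'->'g', delta=(7-4)*13^2 mod 127 = 126, hash=19+126 mod 127 = 18
Option D: s[1]='d'->'g', delta=(7-4)*13^3 mod 127 = 114, hash=19+114 mod 127 = 6
Option E: s[2]='d'->'b', delta=(2-4)*13^2 mod 127 = 43, hash=19+43 mod 127 = 62

Answer: B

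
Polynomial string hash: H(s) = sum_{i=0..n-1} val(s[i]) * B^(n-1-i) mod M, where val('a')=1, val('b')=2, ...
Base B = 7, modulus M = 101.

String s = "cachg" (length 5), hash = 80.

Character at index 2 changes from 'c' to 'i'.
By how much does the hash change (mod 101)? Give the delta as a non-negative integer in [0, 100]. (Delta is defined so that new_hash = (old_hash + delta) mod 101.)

Answer: 92

Derivation:
Delta formula: (val(new) - val(old)) * B^(n-1-k) mod M
  val('i') - val('c') = 9 - 3 = 6
  B^(n-1-k) = 7^2 mod 101 = 49
  Delta = 6 * 49 mod 101 = 92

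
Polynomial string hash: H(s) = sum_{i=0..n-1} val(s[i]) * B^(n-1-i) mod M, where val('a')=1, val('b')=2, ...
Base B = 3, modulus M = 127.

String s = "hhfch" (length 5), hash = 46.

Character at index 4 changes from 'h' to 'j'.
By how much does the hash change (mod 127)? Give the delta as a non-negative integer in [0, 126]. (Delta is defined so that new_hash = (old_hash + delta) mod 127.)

Delta formula: (val(new) - val(old)) * B^(n-1-k) mod M
  val('j') - val('h') = 10 - 8 = 2
  B^(n-1-k) = 3^0 mod 127 = 1
  Delta = 2 * 1 mod 127 = 2

Answer: 2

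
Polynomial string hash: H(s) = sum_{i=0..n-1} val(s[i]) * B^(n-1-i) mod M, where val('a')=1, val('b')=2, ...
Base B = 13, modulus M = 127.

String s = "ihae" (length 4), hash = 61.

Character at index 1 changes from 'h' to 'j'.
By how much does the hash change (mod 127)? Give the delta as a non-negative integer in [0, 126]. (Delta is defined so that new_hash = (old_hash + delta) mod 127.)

Answer: 84

Derivation:
Delta formula: (val(new) - val(old)) * B^(n-1-k) mod M
  val('j') - val('h') = 10 - 8 = 2
  B^(n-1-k) = 13^2 mod 127 = 42
  Delta = 2 * 42 mod 127 = 84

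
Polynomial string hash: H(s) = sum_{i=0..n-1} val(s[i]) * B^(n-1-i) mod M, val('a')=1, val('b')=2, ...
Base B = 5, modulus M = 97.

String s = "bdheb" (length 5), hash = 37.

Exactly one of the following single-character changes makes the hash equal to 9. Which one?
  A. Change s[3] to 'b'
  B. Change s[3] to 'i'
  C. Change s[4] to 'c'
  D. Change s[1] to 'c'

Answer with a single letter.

Answer: D

Derivation:
Option A: s[3]='e'->'b', delta=(2-5)*5^1 mod 97 = 82, hash=37+82 mod 97 = 22
Option B: s[3]='e'->'i', delta=(9-5)*5^1 mod 97 = 20, hash=37+20 mod 97 = 57
Option C: s[4]='b'->'c', delta=(3-2)*5^0 mod 97 = 1, hash=37+1 mod 97 = 38
Option D: s[1]='d'->'c', delta=(3-4)*5^3 mod 97 = 69, hash=37+69 mod 97 = 9 <-- target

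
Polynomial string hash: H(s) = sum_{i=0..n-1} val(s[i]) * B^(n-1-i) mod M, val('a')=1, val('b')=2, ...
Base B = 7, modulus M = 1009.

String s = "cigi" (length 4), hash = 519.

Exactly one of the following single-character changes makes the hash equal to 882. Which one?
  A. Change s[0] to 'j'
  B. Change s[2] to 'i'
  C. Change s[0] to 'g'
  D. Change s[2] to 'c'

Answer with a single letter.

Answer: C

Derivation:
Option A: s[0]='c'->'j', delta=(10-3)*7^3 mod 1009 = 383, hash=519+383 mod 1009 = 902
Option B: s[2]='g'->'i', delta=(9-7)*7^1 mod 1009 = 14, hash=519+14 mod 1009 = 533
Option C: s[0]='c'->'g', delta=(7-3)*7^3 mod 1009 = 363, hash=519+363 mod 1009 = 882 <-- target
Option D: s[2]='g'->'c', delta=(3-7)*7^1 mod 1009 = 981, hash=519+981 mod 1009 = 491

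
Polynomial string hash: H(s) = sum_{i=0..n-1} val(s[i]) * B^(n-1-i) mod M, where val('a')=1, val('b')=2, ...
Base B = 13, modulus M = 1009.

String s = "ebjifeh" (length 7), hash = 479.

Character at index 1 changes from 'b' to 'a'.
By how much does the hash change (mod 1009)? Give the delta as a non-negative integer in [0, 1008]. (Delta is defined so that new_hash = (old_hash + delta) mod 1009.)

Delta formula: (val(new) - val(old)) * B^(n-1-k) mod M
  val('a') - val('b') = 1 - 2 = -1
  B^(n-1-k) = 13^5 mod 1009 = 990
  Delta = -1 * 990 mod 1009 = 19

Answer: 19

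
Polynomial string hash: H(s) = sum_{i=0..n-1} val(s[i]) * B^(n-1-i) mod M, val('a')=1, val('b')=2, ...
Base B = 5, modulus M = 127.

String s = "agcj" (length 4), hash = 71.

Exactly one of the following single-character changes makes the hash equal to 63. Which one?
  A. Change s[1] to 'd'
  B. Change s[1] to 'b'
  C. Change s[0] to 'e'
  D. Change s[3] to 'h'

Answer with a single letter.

Option A: s[1]='g'->'d', delta=(4-7)*5^2 mod 127 = 52, hash=71+52 mod 127 = 123
Option B: s[1]='g'->'b', delta=(2-7)*5^2 mod 127 = 2, hash=71+2 mod 127 = 73
Option C: s[0]='a'->'e', delta=(5-1)*5^3 mod 127 = 119, hash=71+119 mod 127 = 63 <-- target
Option D: s[3]='j'->'h', delta=(8-10)*5^0 mod 127 = 125, hash=71+125 mod 127 = 69

Answer: C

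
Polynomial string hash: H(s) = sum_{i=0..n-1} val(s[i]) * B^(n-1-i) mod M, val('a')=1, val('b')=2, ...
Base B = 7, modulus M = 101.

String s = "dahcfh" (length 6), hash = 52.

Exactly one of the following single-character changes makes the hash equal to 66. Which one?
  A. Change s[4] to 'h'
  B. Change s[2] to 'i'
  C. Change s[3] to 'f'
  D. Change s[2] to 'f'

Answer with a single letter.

Answer: A

Derivation:
Option A: s[4]='f'->'h', delta=(8-6)*7^1 mod 101 = 14, hash=52+14 mod 101 = 66 <-- target
Option B: s[2]='h'->'i', delta=(9-8)*7^3 mod 101 = 40, hash=52+40 mod 101 = 92
Option C: s[3]='c'->'f', delta=(6-3)*7^2 mod 101 = 46, hash=52+46 mod 101 = 98
Option D: s[2]='h'->'f', delta=(6-8)*7^3 mod 101 = 21, hash=52+21 mod 101 = 73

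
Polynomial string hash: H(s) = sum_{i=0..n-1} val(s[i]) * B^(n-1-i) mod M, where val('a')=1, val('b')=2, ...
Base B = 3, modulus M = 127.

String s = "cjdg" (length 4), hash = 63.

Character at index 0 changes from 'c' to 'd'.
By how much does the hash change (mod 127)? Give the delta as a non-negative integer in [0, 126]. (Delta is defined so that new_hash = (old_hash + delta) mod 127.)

Delta formula: (val(new) - val(old)) * B^(n-1-k) mod M
  val('d') - val('c') = 4 - 3 = 1
  B^(n-1-k) = 3^3 mod 127 = 27
  Delta = 1 * 27 mod 127 = 27

Answer: 27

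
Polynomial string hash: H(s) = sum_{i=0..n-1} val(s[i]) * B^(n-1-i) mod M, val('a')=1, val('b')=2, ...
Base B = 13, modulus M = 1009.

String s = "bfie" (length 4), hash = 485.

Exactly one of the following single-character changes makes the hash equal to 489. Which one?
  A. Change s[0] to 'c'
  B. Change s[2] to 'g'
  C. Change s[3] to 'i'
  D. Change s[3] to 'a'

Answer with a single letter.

Answer: C

Derivation:
Option A: s[0]='b'->'c', delta=(3-2)*13^3 mod 1009 = 179, hash=485+179 mod 1009 = 664
Option B: s[2]='i'->'g', delta=(7-9)*13^1 mod 1009 = 983, hash=485+983 mod 1009 = 459
Option C: s[3]='e'->'i', delta=(9-5)*13^0 mod 1009 = 4, hash=485+4 mod 1009 = 489 <-- target
Option D: s[3]='e'->'a', delta=(1-5)*13^0 mod 1009 = 1005, hash=485+1005 mod 1009 = 481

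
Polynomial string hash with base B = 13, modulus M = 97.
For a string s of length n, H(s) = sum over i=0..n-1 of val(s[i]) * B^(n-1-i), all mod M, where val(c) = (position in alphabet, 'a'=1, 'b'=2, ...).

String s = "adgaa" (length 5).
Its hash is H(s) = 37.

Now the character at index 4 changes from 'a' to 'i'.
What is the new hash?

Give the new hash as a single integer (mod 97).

val('a') = 1, val('i') = 9
Position k = 4, exponent = n-1-k = 0
B^0 mod M = 13^0 mod 97 = 1
Delta = (9 - 1) * 1 mod 97 = 8
New hash = (37 + 8) mod 97 = 45

Answer: 45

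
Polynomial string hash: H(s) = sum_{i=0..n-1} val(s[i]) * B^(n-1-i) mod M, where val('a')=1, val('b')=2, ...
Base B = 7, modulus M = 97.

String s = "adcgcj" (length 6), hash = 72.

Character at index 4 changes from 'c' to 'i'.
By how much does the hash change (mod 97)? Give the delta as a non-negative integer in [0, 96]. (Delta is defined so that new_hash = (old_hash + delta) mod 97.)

Answer: 42

Derivation:
Delta formula: (val(new) - val(old)) * B^(n-1-k) mod M
  val('i') - val('c') = 9 - 3 = 6
  B^(n-1-k) = 7^1 mod 97 = 7
  Delta = 6 * 7 mod 97 = 42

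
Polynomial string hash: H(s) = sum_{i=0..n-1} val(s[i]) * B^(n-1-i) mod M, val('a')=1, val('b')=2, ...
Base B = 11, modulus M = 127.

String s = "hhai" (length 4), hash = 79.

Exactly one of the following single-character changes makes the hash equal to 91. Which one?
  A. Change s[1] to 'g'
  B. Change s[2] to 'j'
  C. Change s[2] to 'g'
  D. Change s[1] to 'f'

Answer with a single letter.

Option A: s[1]='h'->'g', delta=(7-8)*11^2 mod 127 = 6, hash=79+6 mod 127 = 85
Option B: s[2]='a'->'j', delta=(10-1)*11^1 mod 127 = 99, hash=79+99 mod 127 = 51
Option C: s[2]='a'->'g', delta=(7-1)*11^1 mod 127 = 66, hash=79+66 mod 127 = 18
Option D: s[1]='h'->'f', delta=(6-8)*11^2 mod 127 = 12, hash=79+12 mod 127 = 91 <-- target

Answer: D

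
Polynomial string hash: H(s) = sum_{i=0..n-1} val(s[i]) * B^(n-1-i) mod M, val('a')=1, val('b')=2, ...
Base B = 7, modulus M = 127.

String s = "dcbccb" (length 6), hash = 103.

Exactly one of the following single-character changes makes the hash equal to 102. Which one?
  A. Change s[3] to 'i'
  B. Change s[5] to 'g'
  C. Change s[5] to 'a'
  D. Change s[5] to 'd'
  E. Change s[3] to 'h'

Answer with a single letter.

Answer: C

Derivation:
Option A: s[3]='c'->'i', delta=(9-3)*7^2 mod 127 = 40, hash=103+40 mod 127 = 16
Option B: s[5]='b'->'g', delta=(7-2)*7^0 mod 127 = 5, hash=103+5 mod 127 = 108
Option C: s[5]='b'->'a', delta=(1-2)*7^0 mod 127 = 126, hash=103+126 mod 127 = 102 <-- target
Option D: s[5]='b'->'d', delta=(4-2)*7^0 mod 127 = 2, hash=103+2 mod 127 = 105
Option E: s[3]='c'->'h', delta=(8-3)*7^2 mod 127 = 118, hash=103+118 mod 127 = 94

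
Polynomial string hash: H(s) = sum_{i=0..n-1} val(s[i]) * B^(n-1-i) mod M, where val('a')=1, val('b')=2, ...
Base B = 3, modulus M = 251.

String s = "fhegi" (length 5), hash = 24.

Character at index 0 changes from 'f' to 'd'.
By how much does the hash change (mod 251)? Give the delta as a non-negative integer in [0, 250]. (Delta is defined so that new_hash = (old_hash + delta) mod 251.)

Delta formula: (val(new) - val(old)) * B^(n-1-k) mod M
  val('d') - val('f') = 4 - 6 = -2
  B^(n-1-k) = 3^4 mod 251 = 81
  Delta = -2 * 81 mod 251 = 89

Answer: 89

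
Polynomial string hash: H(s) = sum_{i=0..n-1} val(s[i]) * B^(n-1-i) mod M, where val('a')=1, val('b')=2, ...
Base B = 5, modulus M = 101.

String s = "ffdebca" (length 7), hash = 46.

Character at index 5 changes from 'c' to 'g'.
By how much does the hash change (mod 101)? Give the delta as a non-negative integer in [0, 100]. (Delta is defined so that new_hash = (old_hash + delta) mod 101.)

Answer: 20

Derivation:
Delta formula: (val(new) - val(old)) * B^(n-1-k) mod M
  val('g') - val('c') = 7 - 3 = 4
  B^(n-1-k) = 5^1 mod 101 = 5
  Delta = 4 * 5 mod 101 = 20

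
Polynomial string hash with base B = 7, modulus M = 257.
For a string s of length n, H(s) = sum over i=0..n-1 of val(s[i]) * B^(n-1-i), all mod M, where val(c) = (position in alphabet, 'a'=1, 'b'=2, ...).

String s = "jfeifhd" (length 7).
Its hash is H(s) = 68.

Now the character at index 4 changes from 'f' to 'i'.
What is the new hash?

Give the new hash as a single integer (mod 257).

Answer: 215

Derivation:
val('f') = 6, val('i') = 9
Position k = 4, exponent = n-1-k = 2
B^2 mod M = 7^2 mod 257 = 49
Delta = (9 - 6) * 49 mod 257 = 147
New hash = (68 + 147) mod 257 = 215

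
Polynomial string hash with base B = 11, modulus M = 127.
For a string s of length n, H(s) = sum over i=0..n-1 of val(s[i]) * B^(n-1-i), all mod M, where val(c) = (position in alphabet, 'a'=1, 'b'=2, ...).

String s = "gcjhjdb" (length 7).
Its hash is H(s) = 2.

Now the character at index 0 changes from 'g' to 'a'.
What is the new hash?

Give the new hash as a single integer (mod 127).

Answer: 28

Derivation:
val('g') = 7, val('a') = 1
Position k = 0, exponent = n-1-k = 6
B^6 mod M = 11^6 mod 127 = 38
Delta = (1 - 7) * 38 mod 127 = 26
New hash = (2 + 26) mod 127 = 28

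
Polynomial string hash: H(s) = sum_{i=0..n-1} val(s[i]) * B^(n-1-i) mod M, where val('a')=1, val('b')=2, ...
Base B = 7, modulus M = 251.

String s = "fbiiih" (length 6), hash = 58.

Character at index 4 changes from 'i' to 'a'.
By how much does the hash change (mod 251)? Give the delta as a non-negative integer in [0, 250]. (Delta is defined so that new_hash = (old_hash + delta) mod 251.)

Answer: 195

Derivation:
Delta formula: (val(new) - val(old)) * B^(n-1-k) mod M
  val('a') - val('i') = 1 - 9 = -8
  B^(n-1-k) = 7^1 mod 251 = 7
  Delta = -8 * 7 mod 251 = 195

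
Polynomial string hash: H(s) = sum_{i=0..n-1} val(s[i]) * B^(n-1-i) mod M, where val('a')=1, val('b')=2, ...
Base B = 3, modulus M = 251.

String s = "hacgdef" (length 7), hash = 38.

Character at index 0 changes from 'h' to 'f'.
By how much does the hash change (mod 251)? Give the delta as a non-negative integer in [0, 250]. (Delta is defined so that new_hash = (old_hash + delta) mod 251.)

Answer: 48

Derivation:
Delta formula: (val(new) - val(old)) * B^(n-1-k) mod M
  val('f') - val('h') = 6 - 8 = -2
  B^(n-1-k) = 3^6 mod 251 = 227
  Delta = -2 * 227 mod 251 = 48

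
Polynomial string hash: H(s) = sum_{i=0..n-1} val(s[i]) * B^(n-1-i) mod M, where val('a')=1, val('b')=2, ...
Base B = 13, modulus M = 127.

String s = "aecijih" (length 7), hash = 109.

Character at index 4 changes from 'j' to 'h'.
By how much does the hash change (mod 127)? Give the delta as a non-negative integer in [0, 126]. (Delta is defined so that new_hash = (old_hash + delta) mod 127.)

Delta formula: (val(new) - val(old)) * B^(n-1-k) mod M
  val('h') - val('j') = 8 - 10 = -2
  B^(n-1-k) = 13^2 mod 127 = 42
  Delta = -2 * 42 mod 127 = 43

Answer: 43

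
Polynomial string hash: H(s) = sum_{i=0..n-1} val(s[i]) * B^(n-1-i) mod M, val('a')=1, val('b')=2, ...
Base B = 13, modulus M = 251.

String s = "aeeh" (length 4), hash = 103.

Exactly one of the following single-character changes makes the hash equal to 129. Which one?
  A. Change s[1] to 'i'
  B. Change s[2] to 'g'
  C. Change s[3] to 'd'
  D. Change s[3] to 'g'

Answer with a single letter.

Option A: s[1]='e'->'i', delta=(9-5)*13^2 mod 251 = 174, hash=103+174 mod 251 = 26
Option B: s[2]='e'->'g', delta=(7-5)*13^1 mod 251 = 26, hash=103+26 mod 251 = 129 <-- target
Option C: s[3]='h'->'d', delta=(4-8)*13^0 mod 251 = 247, hash=103+247 mod 251 = 99
Option D: s[3]='h'->'g', delta=(7-8)*13^0 mod 251 = 250, hash=103+250 mod 251 = 102

Answer: B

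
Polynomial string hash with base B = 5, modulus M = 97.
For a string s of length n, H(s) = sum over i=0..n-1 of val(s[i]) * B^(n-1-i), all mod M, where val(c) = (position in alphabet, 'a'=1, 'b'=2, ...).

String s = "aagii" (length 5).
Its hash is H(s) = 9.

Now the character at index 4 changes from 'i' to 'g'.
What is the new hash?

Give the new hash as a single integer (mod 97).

val('i') = 9, val('g') = 7
Position k = 4, exponent = n-1-k = 0
B^0 mod M = 5^0 mod 97 = 1
Delta = (7 - 9) * 1 mod 97 = 95
New hash = (9 + 95) mod 97 = 7

Answer: 7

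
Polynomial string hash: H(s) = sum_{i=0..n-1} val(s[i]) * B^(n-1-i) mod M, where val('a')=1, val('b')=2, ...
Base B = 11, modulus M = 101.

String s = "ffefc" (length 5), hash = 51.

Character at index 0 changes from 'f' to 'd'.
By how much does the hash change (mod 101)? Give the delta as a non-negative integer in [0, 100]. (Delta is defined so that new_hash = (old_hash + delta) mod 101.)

Answer: 8

Derivation:
Delta formula: (val(new) - val(old)) * B^(n-1-k) mod M
  val('d') - val('f') = 4 - 6 = -2
  B^(n-1-k) = 11^4 mod 101 = 97
  Delta = -2 * 97 mod 101 = 8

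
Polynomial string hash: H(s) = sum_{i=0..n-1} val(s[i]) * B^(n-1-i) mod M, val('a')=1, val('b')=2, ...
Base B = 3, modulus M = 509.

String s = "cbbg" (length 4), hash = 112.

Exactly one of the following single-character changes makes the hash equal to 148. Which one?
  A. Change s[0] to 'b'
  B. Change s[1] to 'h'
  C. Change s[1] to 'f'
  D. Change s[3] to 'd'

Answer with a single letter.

Answer: C

Derivation:
Option A: s[0]='c'->'b', delta=(2-3)*3^3 mod 509 = 482, hash=112+482 mod 509 = 85
Option B: s[1]='b'->'h', delta=(8-2)*3^2 mod 509 = 54, hash=112+54 mod 509 = 166
Option C: s[1]='b'->'f', delta=(6-2)*3^2 mod 509 = 36, hash=112+36 mod 509 = 148 <-- target
Option D: s[3]='g'->'d', delta=(4-7)*3^0 mod 509 = 506, hash=112+506 mod 509 = 109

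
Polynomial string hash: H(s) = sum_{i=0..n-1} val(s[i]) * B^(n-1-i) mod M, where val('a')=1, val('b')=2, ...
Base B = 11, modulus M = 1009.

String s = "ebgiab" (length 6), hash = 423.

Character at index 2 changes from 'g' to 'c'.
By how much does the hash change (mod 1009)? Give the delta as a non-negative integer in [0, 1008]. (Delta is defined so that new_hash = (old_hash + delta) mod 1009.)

Delta formula: (val(new) - val(old)) * B^(n-1-k) mod M
  val('c') - val('g') = 3 - 7 = -4
  B^(n-1-k) = 11^3 mod 1009 = 322
  Delta = -4 * 322 mod 1009 = 730

Answer: 730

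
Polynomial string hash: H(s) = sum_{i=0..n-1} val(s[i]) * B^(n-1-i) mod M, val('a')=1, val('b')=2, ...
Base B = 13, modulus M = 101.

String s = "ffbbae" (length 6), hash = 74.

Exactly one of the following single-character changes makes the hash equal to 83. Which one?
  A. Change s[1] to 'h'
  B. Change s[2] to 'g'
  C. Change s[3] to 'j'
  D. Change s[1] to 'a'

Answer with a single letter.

Answer: D

Derivation:
Option A: s[1]='f'->'h', delta=(8-6)*13^4 mod 101 = 57, hash=74+57 mod 101 = 30
Option B: s[2]='b'->'g', delta=(7-2)*13^3 mod 101 = 77, hash=74+77 mod 101 = 50
Option C: s[3]='b'->'j', delta=(10-2)*13^2 mod 101 = 39, hash=74+39 mod 101 = 12
Option D: s[1]='f'->'a', delta=(1-6)*13^4 mod 101 = 9, hash=74+9 mod 101 = 83 <-- target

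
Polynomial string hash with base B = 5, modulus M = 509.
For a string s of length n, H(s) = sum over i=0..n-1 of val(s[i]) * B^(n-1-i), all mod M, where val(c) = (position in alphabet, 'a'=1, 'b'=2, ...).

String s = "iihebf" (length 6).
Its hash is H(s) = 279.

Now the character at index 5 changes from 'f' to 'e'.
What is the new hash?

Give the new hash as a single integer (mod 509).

val('f') = 6, val('e') = 5
Position k = 5, exponent = n-1-k = 0
B^0 mod M = 5^0 mod 509 = 1
Delta = (5 - 6) * 1 mod 509 = 508
New hash = (279 + 508) mod 509 = 278

Answer: 278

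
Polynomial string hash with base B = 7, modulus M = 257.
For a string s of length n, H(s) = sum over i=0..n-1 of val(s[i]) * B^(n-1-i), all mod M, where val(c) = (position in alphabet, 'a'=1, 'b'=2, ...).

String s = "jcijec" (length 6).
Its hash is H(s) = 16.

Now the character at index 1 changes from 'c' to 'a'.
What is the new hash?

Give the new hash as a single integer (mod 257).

val('c') = 3, val('a') = 1
Position k = 1, exponent = n-1-k = 4
B^4 mod M = 7^4 mod 257 = 88
Delta = (1 - 3) * 88 mod 257 = 81
New hash = (16 + 81) mod 257 = 97

Answer: 97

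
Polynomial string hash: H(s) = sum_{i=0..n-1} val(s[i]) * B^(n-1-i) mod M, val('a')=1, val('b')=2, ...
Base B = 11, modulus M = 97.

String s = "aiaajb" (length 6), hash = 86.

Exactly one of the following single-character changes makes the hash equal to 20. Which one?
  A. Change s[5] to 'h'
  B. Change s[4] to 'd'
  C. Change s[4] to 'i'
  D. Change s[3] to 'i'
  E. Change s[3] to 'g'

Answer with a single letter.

Answer: B

Derivation:
Option A: s[5]='b'->'h', delta=(8-2)*11^0 mod 97 = 6, hash=86+6 mod 97 = 92
Option B: s[4]='j'->'d', delta=(4-10)*11^1 mod 97 = 31, hash=86+31 mod 97 = 20 <-- target
Option C: s[4]='j'->'i', delta=(9-10)*11^1 mod 97 = 86, hash=86+86 mod 97 = 75
Option D: s[3]='a'->'i', delta=(9-1)*11^2 mod 97 = 95, hash=86+95 mod 97 = 84
Option E: s[3]='a'->'g', delta=(7-1)*11^2 mod 97 = 47, hash=86+47 mod 97 = 36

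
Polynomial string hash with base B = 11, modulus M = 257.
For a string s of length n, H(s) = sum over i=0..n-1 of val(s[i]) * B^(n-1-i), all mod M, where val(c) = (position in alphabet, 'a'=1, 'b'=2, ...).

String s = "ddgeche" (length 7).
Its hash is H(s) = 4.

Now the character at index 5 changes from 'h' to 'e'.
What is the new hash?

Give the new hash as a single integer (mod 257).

val('h') = 8, val('e') = 5
Position k = 5, exponent = n-1-k = 1
B^1 mod M = 11^1 mod 257 = 11
Delta = (5 - 8) * 11 mod 257 = 224
New hash = (4 + 224) mod 257 = 228

Answer: 228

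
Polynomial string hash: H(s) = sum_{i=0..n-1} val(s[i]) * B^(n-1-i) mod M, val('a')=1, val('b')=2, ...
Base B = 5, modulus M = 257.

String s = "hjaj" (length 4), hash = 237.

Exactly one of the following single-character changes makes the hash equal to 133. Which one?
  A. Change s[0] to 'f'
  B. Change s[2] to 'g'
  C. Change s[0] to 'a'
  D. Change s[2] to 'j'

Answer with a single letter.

Answer: C

Derivation:
Option A: s[0]='h'->'f', delta=(6-8)*5^3 mod 257 = 7, hash=237+7 mod 257 = 244
Option B: s[2]='a'->'g', delta=(7-1)*5^1 mod 257 = 30, hash=237+30 mod 257 = 10
Option C: s[0]='h'->'a', delta=(1-8)*5^3 mod 257 = 153, hash=237+153 mod 257 = 133 <-- target
Option D: s[2]='a'->'j', delta=(10-1)*5^1 mod 257 = 45, hash=237+45 mod 257 = 25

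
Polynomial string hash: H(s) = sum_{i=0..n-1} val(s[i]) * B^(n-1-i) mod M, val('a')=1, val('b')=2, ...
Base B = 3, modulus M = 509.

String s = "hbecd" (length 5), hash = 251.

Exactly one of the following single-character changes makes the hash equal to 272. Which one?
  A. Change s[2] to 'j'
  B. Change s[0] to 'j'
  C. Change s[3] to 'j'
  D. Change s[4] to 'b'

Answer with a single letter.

Option A: s[2]='e'->'j', delta=(10-5)*3^2 mod 509 = 45, hash=251+45 mod 509 = 296
Option B: s[0]='h'->'j', delta=(10-8)*3^4 mod 509 = 162, hash=251+162 mod 509 = 413
Option C: s[3]='c'->'j', delta=(10-3)*3^1 mod 509 = 21, hash=251+21 mod 509 = 272 <-- target
Option D: s[4]='d'->'b', delta=(2-4)*3^0 mod 509 = 507, hash=251+507 mod 509 = 249

Answer: C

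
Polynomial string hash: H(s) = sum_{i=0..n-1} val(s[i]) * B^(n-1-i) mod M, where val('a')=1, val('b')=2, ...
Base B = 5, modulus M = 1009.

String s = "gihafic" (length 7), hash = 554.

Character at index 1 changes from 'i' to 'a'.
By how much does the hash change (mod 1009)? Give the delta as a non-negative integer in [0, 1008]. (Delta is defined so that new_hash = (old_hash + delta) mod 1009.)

Answer: 225

Derivation:
Delta formula: (val(new) - val(old)) * B^(n-1-k) mod M
  val('a') - val('i') = 1 - 9 = -8
  B^(n-1-k) = 5^5 mod 1009 = 98
  Delta = -8 * 98 mod 1009 = 225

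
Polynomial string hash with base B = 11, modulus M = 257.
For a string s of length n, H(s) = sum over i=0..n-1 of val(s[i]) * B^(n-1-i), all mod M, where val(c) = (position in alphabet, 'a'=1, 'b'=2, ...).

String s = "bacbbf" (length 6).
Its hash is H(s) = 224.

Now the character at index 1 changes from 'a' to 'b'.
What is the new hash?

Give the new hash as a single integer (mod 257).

Answer: 216

Derivation:
val('a') = 1, val('b') = 2
Position k = 1, exponent = n-1-k = 4
B^4 mod M = 11^4 mod 257 = 249
Delta = (2 - 1) * 249 mod 257 = 249
New hash = (224 + 249) mod 257 = 216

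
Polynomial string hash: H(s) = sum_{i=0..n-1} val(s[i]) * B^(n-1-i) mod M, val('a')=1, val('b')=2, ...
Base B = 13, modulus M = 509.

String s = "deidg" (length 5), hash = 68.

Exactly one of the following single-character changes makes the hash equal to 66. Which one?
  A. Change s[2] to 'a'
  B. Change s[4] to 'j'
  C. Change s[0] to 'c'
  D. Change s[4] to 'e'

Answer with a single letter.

Option A: s[2]='i'->'a', delta=(1-9)*13^2 mod 509 = 175, hash=68+175 mod 509 = 243
Option B: s[4]='g'->'j', delta=(10-7)*13^0 mod 509 = 3, hash=68+3 mod 509 = 71
Option C: s[0]='d'->'c', delta=(3-4)*13^4 mod 509 = 452, hash=68+452 mod 509 = 11
Option D: s[4]='g'->'e', delta=(5-7)*13^0 mod 509 = 507, hash=68+507 mod 509 = 66 <-- target

Answer: D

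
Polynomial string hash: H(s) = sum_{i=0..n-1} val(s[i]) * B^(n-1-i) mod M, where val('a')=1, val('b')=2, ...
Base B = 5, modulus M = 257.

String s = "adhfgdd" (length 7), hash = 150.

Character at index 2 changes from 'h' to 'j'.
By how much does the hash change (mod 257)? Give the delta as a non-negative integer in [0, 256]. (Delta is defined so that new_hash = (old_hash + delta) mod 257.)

Delta formula: (val(new) - val(old)) * B^(n-1-k) mod M
  val('j') - val('h') = 10 - 8 = 2
  B^(n-1-k) = 5^4 mod 257 = 111
  Delta = 2 * 111 mod 257 = 222

Answer: 222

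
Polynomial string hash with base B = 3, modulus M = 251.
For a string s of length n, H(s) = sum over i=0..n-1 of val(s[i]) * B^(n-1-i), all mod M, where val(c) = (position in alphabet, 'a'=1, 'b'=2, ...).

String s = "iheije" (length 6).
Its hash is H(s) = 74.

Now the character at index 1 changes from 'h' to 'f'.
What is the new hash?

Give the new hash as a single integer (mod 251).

Answer: 163

Derivation:
val('h') = 8, val('f') = 6
Position k = 1, exponent = n-1-k = 4
B^4 mod M = 3^4 mod 251 = 81
Delta = (6 - 8) * 81 mod 251 = 89
New hash = (74 + 89) mod 251 = 163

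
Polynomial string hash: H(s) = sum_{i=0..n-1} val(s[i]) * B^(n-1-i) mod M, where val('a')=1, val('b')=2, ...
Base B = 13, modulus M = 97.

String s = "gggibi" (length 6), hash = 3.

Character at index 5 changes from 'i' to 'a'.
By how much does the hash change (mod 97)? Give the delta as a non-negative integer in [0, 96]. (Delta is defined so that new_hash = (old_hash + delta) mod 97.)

Delta formula: (val(new) - val(old)) * B^(n-1-k) mod M
  val('a') - val('i') = 1 - 9 = -8
  B^(n-1-k) = 13^0 mod 97 = 1
  Delta = -8 * 1 mod 97 = 89

Answer: 89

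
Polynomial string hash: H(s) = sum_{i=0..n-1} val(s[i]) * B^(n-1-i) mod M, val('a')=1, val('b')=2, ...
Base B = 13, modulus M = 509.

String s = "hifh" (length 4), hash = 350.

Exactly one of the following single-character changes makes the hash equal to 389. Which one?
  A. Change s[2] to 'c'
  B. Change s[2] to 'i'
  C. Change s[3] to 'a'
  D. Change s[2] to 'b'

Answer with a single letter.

Option A: s[2]='f'->'c', delta=(3-6)*13^1 mod 509 = 470, hash=350+470 mod 509 = 311
Option B: s[2]='f'->'i', delta=(9-6)*13^1 mod 509 = 39, hash=350+39 mod 509 = 389 <-- target
Option C: s[3]='h'->'a', delta=(1-8)*13^0 mod 509 = 502, hash=350+502 mod 509 = 343
Option D: s[2]='f'->'b', delta=(2-6)*13^1 mod 509 = 457, hash=350+457 mod 509 = 298

Answer: B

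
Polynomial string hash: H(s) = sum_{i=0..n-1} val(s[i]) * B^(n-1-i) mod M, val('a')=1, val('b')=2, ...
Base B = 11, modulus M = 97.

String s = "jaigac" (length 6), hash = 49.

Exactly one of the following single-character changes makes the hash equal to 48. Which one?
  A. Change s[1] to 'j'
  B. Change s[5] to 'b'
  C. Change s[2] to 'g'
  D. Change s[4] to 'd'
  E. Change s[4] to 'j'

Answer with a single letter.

Option A: s[1]='a'->'j', delta=(10-1)*11^4 mod 97 = 43, hash=49+43 mod 97 = 92
Option B: s[5]='c'->'b', delta=(2-3)*11^0 mod 97 = 96, hash=49+96 mod 97 = 48 <-- target
Option C: s[2]='i'->'g', delta=(7-9)*11^3 mod 97 = 54, hash=49+54 mod 97 = 6
Option D: s[4]='a'->'d', delta=(4-1)*11^1 mod 97 = 33, hash=49+33 mod 97 = 82
Option E: s[4]='a'->'j', delta=(10-1)*11^1 mod 97 = 2, hash=49+2 mod 97 = 51

Answer: B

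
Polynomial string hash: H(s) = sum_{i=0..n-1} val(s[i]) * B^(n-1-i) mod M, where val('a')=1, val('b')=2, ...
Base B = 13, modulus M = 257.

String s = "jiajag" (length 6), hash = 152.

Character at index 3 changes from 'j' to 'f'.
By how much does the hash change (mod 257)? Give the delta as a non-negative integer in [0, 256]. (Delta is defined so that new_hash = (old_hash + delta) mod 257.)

Delta formula: (val(new) - val(old)) * B^(n-1-k) mod M
  val('f') - val('j') = 6 - 10 = -4
  B^(n-1-k) = 13^2 mod 257 = 169
  Delta = -4 * 169 mod 257 = 95

Answer: 95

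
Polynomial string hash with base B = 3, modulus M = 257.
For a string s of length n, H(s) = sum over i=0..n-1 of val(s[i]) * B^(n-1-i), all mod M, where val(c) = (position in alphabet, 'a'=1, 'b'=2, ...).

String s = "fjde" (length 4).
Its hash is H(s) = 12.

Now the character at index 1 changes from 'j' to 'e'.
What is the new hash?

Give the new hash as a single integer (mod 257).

val('j') = 10, val('e') = 5
Position k = 1, exponent = n-1-k = 2
B^2 mod M = 3^2 mod 257 = 9
Delta = (5 - 10) * 9 mod 257 = 212
New hash = (12 + 212) mod 257 = 224

Answer: 224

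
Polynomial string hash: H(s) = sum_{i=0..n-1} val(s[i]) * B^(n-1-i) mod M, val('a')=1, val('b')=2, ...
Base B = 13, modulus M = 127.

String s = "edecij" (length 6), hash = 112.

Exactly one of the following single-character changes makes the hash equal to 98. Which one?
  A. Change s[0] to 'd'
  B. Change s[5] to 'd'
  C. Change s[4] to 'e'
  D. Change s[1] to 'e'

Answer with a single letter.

Option A: s[0]='e'->'d', delta=(4-5)*13^5 mod 127 = 55, hash=112+55 mod 127 = 40
Option B: s[5]='j'->'d', delta=(4-10)*13^0 mod 127 = 121, hash=112+121 mod 127 = 106
Option C: s[4]='i'->'e', delta=(5-9)*13^1 mod 127 = 75, hash=112+75 mod 127 = 60
Option D: s[1]='d'->'e', delta=(5-4)*13^4 mod 127 = 113, hash=112+113 mod 127 = 98 <-- target

Answer: D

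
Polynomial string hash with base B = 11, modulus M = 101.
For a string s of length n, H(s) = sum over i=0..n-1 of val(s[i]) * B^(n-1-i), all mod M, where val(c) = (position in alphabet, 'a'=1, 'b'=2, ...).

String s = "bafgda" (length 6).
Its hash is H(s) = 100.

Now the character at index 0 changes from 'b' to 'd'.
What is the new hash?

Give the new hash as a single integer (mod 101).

Answer: 12

Derivation:
val('b') = 2, val('d') = 4
Position k = 0, exponent = n-1-k = 5
B^5 mod M = 11^5 mod 101 = 57
Delta = (4 - 2) * 57 mod 101 = 13
New hash = (100 + 13) mod 101 = 12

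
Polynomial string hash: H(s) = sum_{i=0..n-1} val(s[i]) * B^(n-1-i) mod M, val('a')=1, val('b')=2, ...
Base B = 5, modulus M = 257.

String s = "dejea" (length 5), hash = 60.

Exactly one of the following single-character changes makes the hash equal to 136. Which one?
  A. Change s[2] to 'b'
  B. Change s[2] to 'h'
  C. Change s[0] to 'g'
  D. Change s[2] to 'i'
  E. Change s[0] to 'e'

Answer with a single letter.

Answer: C

Derivation:
Option A: s[2]='j'->'b', delta=(2-10)*5^2 mod 257 = 57, hash=60+57 mod 257 = 117
Option B: s[2]='j'->'h', delta=(8-10)*5^2 mod 257 = 207, hash=60+207 mod 257 = 10
Option C: s[0]='d'->'g', delta=(7-4)*5^4 mod 257 = 76, hash=60+76 mod 257 = 136 <-- target
Option D: s[2]='j'->'i', delta=(9-10)*5^2 mod 257 = 232, hash=60+232 mod 257 = 35
Option E: s[0]='d'->'e', delta=(5-4)*5^4 mod 257 = 111, hash=60+111 mod 257 = 171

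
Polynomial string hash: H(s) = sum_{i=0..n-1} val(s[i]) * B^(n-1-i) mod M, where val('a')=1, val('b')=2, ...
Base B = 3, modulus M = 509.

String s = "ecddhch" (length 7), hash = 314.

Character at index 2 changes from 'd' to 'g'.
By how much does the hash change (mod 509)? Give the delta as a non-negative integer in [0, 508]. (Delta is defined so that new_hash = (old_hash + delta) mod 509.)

Delta formula: (val(new) - val(old)) * B^(n-1-k) mod M
  val('g') - val('d') = 7 - 4 = 3
  B^(n-1-k) = 3^4 mod 509 = 81
  Delta = 3 * 81 mod 509 = 243

Answer: 243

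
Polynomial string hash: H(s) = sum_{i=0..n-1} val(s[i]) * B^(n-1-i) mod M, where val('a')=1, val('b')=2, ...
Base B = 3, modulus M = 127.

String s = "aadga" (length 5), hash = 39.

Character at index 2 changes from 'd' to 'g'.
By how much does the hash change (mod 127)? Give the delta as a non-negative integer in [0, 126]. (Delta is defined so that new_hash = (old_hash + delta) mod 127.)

Answer: 27

Derivation:
Delta formula: (val(new) - val(old)) * B^(n-1-k) mod M
  val('g') - val('d') = 7 - 4 = 3
  B^(n-1-k) = 3^2 mod 127 = 9
  Delta = 3 * 9 mod 127 = 27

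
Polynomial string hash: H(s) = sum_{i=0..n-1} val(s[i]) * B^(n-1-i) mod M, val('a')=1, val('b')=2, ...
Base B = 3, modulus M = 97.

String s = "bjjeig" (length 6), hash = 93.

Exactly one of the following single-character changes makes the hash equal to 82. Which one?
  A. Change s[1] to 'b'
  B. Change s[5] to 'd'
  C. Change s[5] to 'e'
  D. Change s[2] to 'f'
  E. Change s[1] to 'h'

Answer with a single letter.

Answer: D

Derivation:
Option A: s[1]='j'->'b', delta=(2-10)*3^4 mod 97 = 31, hash=93+31 mod 97 = 27
Option B: s[5]='g'->'d', delta=(4-7)*3^0 mod 97 = 94, hash=93+94 mod 97 = 90
Option C: s[5]='g'->'e', delta=(5-7)*3^0 mod 97 = 95, hash=93+95 mod 97 = 91
Option D: s[2]='j'->'f', delta=(6-10)*3^3 mod 97 = 86, hash=93+86 mod 97 = 82 <-- target
Option E: s[1]='j'->'h', delta=(8-10)*3^4 mod 97 = 32, hash=93+32 mod 97 = 28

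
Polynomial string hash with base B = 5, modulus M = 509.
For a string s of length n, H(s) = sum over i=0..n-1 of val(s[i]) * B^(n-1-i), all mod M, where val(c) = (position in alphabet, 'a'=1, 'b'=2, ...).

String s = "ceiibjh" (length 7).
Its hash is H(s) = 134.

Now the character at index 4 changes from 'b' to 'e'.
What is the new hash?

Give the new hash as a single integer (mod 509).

val('b') = 2, val('e') = 5
Position k = 4, exponent = n-1-k = 2
B^2 mod M = 5^2 mod 509 = 25
Delta = (5 - 2) * 25 mod 509 = 75
New hash = (134 + 75) mod 509 = 209

Answer: 209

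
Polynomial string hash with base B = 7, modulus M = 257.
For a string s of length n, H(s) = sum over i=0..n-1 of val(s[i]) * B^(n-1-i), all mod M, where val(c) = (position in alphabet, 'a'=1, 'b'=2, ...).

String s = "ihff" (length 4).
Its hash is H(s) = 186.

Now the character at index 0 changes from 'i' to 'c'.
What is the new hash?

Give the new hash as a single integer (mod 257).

val('i') = 9, val('c') = 3
Position k = 0, exponent = n-1-k = 3
B^3 mod M = 7^3 mod 257 = 86
Delta = (3 - 9) * 86 mod 257 = 255
New hash = (186 + 255) mod 257 = 184

Answer: 184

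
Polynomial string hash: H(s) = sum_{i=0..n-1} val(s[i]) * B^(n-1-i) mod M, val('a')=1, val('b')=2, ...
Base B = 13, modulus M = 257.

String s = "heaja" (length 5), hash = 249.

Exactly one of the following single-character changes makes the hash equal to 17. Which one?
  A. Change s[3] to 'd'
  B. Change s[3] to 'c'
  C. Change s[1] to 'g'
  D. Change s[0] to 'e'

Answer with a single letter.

Option A: s[3]='j'->'d', delta=(4-10)*13^1 mod 257 = 179, hash=249+179 mod 257 = 171
Option B: s[3]='j'->'c', delta=(3-10)*13^1 mod 257 = 166, hash=249+166 mod 257 = 158
Option C: s[1]='e'->'g', delta=(7-5)*13^3 mod 257 = 25, hash=249+25 mod 257 = 17 <-- target
Option D: s[0]='h'->'e', delta=(5-8)*13^4 mod 257 = 155, hash=249+155 mod 257 = 147

Answer: C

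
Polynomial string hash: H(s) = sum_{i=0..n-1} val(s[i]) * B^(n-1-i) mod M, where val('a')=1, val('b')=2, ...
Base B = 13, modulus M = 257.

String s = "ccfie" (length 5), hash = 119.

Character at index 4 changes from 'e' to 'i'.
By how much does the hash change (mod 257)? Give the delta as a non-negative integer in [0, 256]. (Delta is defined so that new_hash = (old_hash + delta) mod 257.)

Delta formula: (val(new) - val(old)) * B^(n-1-k) mod M
  val('i') - val('e') = 9 - 5 = 4
  B^(n-1-k) = 13^0 mod 257 = 1
  Delta = 4 * 1 mod 257 = 4

Answer: 4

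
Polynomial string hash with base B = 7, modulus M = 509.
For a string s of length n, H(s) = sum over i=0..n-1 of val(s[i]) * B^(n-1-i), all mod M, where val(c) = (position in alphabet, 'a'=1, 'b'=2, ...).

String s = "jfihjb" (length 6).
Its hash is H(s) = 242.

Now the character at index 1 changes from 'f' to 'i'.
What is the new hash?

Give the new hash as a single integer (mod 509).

Answer: 319

Derivation:
val('f') = 6, val('i') = 9
Position k = 1, exponent = n-1-k = 4
B^4 mod M = 7^4 mod 509 = 365
Delta = (9 - 6) * 365 mod 509 = 77
New hash = (242 + 77) mod 509 = 319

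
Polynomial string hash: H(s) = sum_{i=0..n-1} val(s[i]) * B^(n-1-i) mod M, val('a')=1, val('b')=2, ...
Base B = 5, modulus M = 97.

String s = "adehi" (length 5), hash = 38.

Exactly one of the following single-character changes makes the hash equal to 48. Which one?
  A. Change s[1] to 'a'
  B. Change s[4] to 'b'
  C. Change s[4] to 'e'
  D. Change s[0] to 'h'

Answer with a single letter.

Option A: s[1]='d'->'a', delta=(1-4)*5^3 mod 97 = 13, hash=38+13 mod 97 = 51
Option B: s[4]='i'->'b', delta=(2-9)*5^0 mod 97 = 90, hash=38+90 mod 97 = 31
Option C: s[4]='i'->'e', delta=(5-9)*5^0 mod 97 = 93, hash=38+93 mod 97 = 34
Option D: s[0]='a'->'h', delta=(8-1)*5^4 mod 97 = 10, hash=38+10 mod 97 = 48 <-- target

Answer: D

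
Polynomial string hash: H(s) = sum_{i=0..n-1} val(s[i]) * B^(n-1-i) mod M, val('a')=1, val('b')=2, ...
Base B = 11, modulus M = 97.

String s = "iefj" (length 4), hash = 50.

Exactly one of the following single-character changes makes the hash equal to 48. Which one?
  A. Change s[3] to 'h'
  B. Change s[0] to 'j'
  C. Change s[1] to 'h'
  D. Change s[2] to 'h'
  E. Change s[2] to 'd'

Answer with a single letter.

Answer: A

Derivation:
Option A: s[3]='j'->'h', delta=(8-10)*11^0 mod 97 = 95, hash=50+95 mod 97 = 48 <-- target
Option B: s[0]='i'->'j', delta=(10-9)*11^3 mod 97 = 70, hash=50+70 mod 97 = 23
Option C: s[1]='e'->'h', delta=(8-5)*11^2 mod 97 = 72, hash=50+72 mod 97 = 25
Option D: s[2]='f'->'h', delta=(8-6)*11^1 mod 97 = 22, hash=50+22 mod 97 = 72
Option E: s[2]='f'->'d', delta=(4-6)*11^1 mod 97 = 75, hash=50+75 mod 97 = 28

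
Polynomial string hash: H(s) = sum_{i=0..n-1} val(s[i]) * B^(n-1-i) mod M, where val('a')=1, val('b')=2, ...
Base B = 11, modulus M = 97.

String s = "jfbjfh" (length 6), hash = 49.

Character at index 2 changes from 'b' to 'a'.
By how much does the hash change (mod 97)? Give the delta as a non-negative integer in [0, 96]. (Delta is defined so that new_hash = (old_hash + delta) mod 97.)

Delta formula: (val(new) - val(old)) * B^(n-1-k) mod M
  val('a') - val('b') = 1 - 2 = -1
  B^(n-1-k) = 11^3 mod 97 = 70
  Delta = -1 * 70 mod 97 = 27

Answer: 27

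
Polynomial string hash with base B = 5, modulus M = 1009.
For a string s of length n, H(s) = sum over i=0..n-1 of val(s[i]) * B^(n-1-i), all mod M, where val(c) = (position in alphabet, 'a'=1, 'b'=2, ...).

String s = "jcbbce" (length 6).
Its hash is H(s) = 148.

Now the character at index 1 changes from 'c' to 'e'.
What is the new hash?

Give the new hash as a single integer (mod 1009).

Answer: 389

Derivation:
val('c') = 3, val('e') = 5
Position k = 1, exponent = n-1-k = 4
B^4 mod M = 5^4 mod 1009 = 625
Delta = (5 - 3) * 625 mod 1009 = 241
New hash = (148 + 241) mod 1009 = 389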